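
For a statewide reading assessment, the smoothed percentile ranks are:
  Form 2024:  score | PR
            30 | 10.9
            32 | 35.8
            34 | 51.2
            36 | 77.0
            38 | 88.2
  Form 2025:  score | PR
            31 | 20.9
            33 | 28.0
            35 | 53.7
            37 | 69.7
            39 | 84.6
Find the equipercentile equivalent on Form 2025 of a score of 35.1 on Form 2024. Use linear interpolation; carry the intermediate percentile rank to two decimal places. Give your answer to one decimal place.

36.5

PR of 35.1 on Form 2024: 51.2 + (35.1 − 34)/(36 − 34) × (77.0 − 51.2) = 65.39
On Form 2025, PR 65.39 falls between score 35 (PR 53.7) and 37 (PR 69.7).
Interpolate: 35 + (65.39 − 53.7)/(69.7 − 53.7) × (37 − 35) = 36.5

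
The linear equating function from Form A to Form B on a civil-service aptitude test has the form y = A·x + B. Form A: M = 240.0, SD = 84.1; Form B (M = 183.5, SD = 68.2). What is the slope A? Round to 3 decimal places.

A = SD_Y / SD_X = 68.2 / 84.1 = 0.811

0.811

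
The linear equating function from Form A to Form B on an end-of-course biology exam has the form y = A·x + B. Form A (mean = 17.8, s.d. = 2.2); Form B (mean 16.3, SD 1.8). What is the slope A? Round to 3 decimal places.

A = SD_Y / SD_X = 1.8 / 2.2 = 0.818

0.818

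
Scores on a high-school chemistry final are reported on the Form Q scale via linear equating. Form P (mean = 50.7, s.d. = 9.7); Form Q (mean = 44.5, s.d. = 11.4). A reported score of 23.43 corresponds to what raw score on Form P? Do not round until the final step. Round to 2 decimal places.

Invert y = (SD_Y/SD_X)(x − M_X) + M_Y:
x = (SD_X/SD_Y)(y − M_Y) + M_X = (9.7/11.4)(23.43 − 44.5) + 50.7
x = 0.850877 × -21.070 + 50.7 = 32.77

32.77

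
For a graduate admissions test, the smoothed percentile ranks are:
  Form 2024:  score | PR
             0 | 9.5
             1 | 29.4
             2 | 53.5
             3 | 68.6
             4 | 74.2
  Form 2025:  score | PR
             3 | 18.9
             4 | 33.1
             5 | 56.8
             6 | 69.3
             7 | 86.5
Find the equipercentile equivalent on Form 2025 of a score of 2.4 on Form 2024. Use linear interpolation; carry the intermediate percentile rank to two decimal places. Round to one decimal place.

5.2

PR of 2.4 on Form 2024: 53.5 + (2.4 − 2)/(3 − 2) × (68.6 − 53.5) = 59.54
On Form 2025, PR 59.54 falls between score 5 (PR 56.8) and 6 (PR 69.3).
Interpolate: 5 + (59.54 − 56.8)/(69.3 − 56.8) × (6 − 5) = 5.2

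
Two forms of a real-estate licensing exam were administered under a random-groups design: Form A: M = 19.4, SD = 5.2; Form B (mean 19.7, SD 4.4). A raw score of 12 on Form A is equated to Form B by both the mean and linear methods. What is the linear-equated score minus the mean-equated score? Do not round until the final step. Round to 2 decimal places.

1.14

Mean-equated: 12 + (19.7 − 19.4) = 12.30
Linear-equated: (4.4/5.2)(12 − 19.4) + 19.7 = 13.438
Difference = 13.438 − 12.30 = 1.14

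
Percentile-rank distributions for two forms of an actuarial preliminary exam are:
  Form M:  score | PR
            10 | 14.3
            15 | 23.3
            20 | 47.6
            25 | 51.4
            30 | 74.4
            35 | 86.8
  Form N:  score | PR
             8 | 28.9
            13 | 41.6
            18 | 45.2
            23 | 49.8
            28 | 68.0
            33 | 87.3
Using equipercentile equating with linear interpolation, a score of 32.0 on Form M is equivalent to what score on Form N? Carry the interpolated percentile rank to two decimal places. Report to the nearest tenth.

30.9

PR of 32.0 on Form M: 74.4 + (32.0 − 30)/(35 − 30) × (86.8 − 74.4) = 79.36
On Form N, PR 79.36 falls between score 28 (PR 68.0) and 33 (PR 87.3).
Interpolate: 28 + (79.36 − 68.0)/(87.3 − 68.0) × (33 − 28) = 30.9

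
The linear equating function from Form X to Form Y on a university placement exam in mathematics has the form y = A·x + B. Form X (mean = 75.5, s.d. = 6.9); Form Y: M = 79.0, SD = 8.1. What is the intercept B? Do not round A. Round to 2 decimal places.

-9.63

A = SD_Y / SD_X = 8.1 / 6.9 = 1.173913
B = M_Y − A·M_X = 79.0 − 1.173913 × 75.5 = -9.63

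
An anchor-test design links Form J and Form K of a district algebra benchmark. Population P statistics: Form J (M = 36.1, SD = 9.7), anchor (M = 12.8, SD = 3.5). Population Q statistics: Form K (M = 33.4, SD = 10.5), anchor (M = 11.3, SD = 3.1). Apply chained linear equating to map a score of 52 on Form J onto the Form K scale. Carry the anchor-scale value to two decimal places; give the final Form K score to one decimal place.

57.9

Form J → anchor (Population P): v = (3.5/9.7)(52 − 36.1) + 12.8 = 18.54
anchor → Form K (Population Q): y = (10.5/3.1)(18.54 − 11.3) + 33.4 = 57.9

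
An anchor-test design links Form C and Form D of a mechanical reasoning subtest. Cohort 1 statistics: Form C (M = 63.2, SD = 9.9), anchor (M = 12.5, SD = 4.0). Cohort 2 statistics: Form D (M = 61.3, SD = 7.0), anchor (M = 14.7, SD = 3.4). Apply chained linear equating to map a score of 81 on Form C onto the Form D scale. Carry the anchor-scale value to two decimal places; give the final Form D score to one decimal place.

71.6

Form C → anchor (Cohort 1): v = (4.0/9.9)(81 − 63.2) + 12.5 = 19.69
anchor → Form D (Cohort 2): y = (7.0/3.4)(19.69 − 14.7) + 61.3 = 71.6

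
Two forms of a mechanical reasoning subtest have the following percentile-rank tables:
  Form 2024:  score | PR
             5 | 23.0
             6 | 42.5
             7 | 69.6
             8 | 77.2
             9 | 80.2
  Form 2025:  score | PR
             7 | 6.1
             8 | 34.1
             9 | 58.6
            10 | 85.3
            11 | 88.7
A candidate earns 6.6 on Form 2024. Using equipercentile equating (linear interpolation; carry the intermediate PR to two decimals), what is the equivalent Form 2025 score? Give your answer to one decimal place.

PR of 6.6 on Form 2024: 42.5 + (6.6 − 6)/(7 − 6) × (69.6 − 42.5) = 58.76
On Form 2025, PR 58.76 falls between score 9 (PR 58.6) and 10 (PR 85.3).
Interpolate: 9 + (58.76 − 58.6)/(85.3 − 58.6) × (10 − 9) = 9.0

9.0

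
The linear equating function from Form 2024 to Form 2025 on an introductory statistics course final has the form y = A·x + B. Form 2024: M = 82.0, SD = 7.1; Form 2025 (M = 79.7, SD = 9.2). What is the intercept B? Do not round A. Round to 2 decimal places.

A = SD_Y / SD_X = 9.2 / 7.1 = 1.295775
B = M_Y − A·M_X = 79.7 − 1.295775 × 82.0 = -26.55

-26.55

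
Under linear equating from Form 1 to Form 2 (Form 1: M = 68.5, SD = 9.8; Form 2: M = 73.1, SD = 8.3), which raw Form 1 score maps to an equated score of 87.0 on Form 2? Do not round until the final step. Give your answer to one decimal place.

84.9

Invert y = (SD_Y/SD_X)(x − M_X) + M_Y:
x = (SD_X/SD_Y)(y − M_Y) + M_X = (9.8/8.3)(87.0 − 73.1) + 68.5
x = 1.180723 × 13.900 + 68.5 = 84.9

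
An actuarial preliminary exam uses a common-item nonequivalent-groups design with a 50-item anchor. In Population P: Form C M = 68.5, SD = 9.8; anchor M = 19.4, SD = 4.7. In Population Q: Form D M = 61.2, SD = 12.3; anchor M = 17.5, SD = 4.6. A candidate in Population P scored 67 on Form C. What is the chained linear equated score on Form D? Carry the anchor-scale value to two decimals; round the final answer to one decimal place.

Form C → anchor (Population P): v = (4.7/9.8)(67 − 68.5) + 19.4 = 18.68
anchor → Form D (Population Q): y = (12.3/4.6)(18.68 − 17.5) + 61.2 = 64.4

64.4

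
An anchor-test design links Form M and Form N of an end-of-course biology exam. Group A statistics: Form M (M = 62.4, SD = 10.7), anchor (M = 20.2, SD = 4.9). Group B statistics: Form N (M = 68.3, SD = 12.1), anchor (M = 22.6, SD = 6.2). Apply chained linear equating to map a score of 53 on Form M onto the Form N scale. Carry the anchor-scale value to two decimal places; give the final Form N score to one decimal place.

Form M → anchor (Group A): v = (4.9/10.7)(53 − 62.4) + 20.2 = 15.90
anchor → Form N (Group B): y = (12.1/6.2)(15.90 − 22.6) + 68.3 = 55.2

55.2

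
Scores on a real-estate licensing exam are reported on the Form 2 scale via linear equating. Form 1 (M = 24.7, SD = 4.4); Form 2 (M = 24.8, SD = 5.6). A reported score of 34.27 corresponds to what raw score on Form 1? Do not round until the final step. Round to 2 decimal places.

32.14

Invert y = (SD_Y/SD_X)(x − M_X) + M_Y:
x = (SD_X/SD_Y)(y − M_Y) + M_X = (4.4/5.6)(34.27 − 24.8) + 24.7
x = 0.785714 × 9.470 + 24.7 = 32.14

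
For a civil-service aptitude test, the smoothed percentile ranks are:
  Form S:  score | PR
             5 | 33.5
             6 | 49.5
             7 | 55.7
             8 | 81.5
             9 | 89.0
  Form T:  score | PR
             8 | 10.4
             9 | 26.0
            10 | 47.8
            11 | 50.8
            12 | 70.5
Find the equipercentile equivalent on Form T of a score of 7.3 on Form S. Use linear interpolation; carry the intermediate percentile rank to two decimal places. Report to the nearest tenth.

11.6

PR of 7.3 on Form S: 55.7 + (7.3 − 7)/(8 − 7) × (81.5 − 55.7) = 63.44
On Form T, PR 63.44 falls between score 11 (PR 50.8) and 12 (PR 70.5).
Interpolate: 11 + (63.44 − 50.8)/(70.5 − 50.8) × (12 − 11) = 11.6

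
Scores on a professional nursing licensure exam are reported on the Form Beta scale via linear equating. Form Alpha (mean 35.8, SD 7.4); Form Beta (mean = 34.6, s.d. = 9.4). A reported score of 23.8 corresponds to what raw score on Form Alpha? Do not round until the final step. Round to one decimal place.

27.3

Invert y = (SD_Y/SD_X)(x − M_X) + M_Y:
x = (SD_X/SD_Y)(y − M_Y) + M_X = (7.4/9.4)(23.8 − 34.6) + 35.8
x = 0.787234 × -10.800 + 35.8 = 27.3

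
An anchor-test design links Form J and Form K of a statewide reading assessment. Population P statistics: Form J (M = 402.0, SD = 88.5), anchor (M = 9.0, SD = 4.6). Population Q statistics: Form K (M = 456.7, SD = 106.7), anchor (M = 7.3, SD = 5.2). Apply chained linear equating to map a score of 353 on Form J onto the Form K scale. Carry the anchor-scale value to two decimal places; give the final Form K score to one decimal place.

439.3

Form J → anchor (Population P): v = (4.6/88.5)(353 − 402.0) + 9.0 = 6.45
anchor → Form K (Population Q): y = (106.7/5.2)(6.45 − 7.3) + 456.7 = 439.3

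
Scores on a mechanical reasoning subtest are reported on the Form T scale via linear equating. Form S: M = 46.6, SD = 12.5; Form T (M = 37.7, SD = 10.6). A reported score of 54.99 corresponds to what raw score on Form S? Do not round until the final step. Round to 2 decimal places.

Invert y = (SD_Y/SD_X)(x − M_X) + M_Y:
x = (SD_X/SD_Y)(y − M_Y) + M_X = (12.5/10.6)(54.99 − 37.7) + 46.6
x = 1.179245 × 17.290 + 46.6 = 66.99

66.99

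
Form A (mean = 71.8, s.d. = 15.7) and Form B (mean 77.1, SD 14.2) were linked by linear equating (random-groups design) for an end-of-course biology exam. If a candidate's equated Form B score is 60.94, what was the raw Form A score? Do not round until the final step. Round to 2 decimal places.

53.93

Invert y = (SD_Y/SD_X)(x − M_X) + M_Y:
x = (SD_X/SD_Y)(y − M_Y) + M_X = (15.7/14.2)(60.94 − 77.1) + 71.8
x = 1.105634 × -16.160 + 71.8 = 53.93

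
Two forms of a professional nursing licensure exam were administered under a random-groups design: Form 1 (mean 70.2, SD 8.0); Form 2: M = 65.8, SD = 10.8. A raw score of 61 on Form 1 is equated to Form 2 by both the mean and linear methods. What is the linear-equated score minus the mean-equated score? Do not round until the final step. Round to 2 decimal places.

-3.22

Mean-equated: 61 + (65.8 − 70.2) = 56.60
Linear-equated: (10.8/8.0)(61 − 70.2) + 65.8 = 53.380
Difference = 53.380 − 56.60 = -3.22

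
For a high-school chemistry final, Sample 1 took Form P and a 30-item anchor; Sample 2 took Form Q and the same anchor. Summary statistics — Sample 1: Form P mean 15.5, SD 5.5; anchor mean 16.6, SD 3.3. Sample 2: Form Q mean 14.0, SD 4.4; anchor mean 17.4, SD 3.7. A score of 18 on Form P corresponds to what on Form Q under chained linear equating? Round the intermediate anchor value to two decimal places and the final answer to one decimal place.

Form P → anchor (Sample 1): v = (3.3/5.5)(18 − 15.5) + 16.6 = 18.10
anchor → Form Q (Sample 2): y = (4.4/3.7)(18.10 − 17.4) + 14.0 = 14.8

14.8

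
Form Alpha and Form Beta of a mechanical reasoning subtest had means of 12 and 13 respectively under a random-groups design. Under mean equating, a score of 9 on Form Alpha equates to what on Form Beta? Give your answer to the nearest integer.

10

Mean equating: y = x + (M_Y − M_X) = 9 + (13 − 12) = 10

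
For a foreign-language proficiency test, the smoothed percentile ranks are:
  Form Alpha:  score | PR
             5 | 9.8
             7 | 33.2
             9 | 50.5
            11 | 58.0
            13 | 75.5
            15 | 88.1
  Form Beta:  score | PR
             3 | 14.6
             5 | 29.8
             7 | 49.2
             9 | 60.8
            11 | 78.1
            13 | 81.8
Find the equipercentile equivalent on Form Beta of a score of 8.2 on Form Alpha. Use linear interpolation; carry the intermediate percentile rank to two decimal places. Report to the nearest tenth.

6.4

PR of 8.2 on Form Alpha: 33.2 + (8.2 − 7)/(9 − 7) × (50.5 − 33.2) = 43.58
On Form Beta, PR 43.58 falls between score 5 (PR 29.8) and 7 (PR 49.2).
Interpolate: 5 + (43.58 − 29.8)/(49.2 − 29.8) × (7 − 5) = 6.4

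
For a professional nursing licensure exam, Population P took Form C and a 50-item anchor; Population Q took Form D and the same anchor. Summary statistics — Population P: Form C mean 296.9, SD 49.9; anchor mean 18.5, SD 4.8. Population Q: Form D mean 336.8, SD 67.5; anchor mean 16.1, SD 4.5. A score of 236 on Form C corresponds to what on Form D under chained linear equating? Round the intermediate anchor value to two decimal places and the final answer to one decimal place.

Form C → anchor (Population P): v = (4.8/49.9)(236 − 296.9) + 18.5 = 12.64
anchor → Form D (Population Q): y = (67.5/4.5)(12.64 − 16.1) + 336.8 = 284.9

284.9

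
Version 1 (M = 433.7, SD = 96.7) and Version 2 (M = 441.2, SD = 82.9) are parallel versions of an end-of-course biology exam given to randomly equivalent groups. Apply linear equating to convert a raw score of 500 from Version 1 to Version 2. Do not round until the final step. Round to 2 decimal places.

498.04

Linear equating: y = (SD_Y/SD_X)(x − M_X) + M_Y
y = (82.9/96.7)(500 − 433.7) + 441.2
y = 0.857291 × 66.3 + 441.2 = 56.8384 + 441.2 = 498.04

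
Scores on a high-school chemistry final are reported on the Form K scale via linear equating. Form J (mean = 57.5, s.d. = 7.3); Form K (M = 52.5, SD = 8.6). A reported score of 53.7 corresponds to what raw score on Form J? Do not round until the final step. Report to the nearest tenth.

Invert y = (SD_Y/SD_X)(x − M_X) + M_Y:
x = (SD_X/SD_Y)(y − M_Y) + M_X = (7.3/8.6)(53.7 − 52.5) + 57.5
x = 0.848837 × 1.200 + 57.5 = 58.5

58.5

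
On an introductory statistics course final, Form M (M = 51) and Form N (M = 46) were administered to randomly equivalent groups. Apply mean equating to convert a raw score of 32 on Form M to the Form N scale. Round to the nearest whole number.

Mean equating: y = x + (M_Y − M_X) = 32 + (46 − 51) = 27

27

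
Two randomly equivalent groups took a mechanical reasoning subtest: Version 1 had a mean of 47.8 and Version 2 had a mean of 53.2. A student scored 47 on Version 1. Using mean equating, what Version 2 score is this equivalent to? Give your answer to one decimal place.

Mean equating: y = x + (M_Y − M_X) = 47 + (53.2 − 47.8) = 52.4

52.4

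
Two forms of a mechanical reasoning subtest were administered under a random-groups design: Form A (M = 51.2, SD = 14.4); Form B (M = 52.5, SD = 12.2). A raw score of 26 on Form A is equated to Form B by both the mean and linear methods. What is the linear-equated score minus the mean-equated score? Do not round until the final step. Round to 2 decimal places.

3.85

Mean-equated: 26 + (52.5 − 51.2) = 27.30
Linear-equated: (12.2/14.4)(26 − 51.2) + 52.5 = 31.150
Difference = 31.150 − 27.30 = 3.85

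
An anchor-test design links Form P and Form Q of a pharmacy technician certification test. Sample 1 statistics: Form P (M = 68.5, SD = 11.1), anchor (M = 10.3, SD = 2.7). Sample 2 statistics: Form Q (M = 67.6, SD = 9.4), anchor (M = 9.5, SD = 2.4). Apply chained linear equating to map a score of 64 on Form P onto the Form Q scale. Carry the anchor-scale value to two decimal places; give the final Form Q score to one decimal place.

Form P → anchor (Sample 1): v = (2.7/11.1)(64 − 68.5) + 10.3 = 9.21
anchor → Form Q (Sample 2): y = (9.4/2.4)(9.21 − 9.5) + 67.6 = 66.5

66.5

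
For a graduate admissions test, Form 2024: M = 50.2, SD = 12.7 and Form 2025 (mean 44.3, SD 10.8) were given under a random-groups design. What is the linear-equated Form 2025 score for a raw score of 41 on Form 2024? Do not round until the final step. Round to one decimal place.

36.5

Linear equating: y = (SD_Y/SD_X)(x − M_X) + M_Y
y = (10.8/12.7)(41 − 50.2) + 44.3
y = 0.850394 × -9.2 + 44.3 = -7.8236 + 44.3 = 36.5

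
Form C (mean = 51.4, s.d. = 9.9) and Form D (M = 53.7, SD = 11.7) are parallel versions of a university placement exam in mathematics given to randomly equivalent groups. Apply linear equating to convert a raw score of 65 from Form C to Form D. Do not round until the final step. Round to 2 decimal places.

69.77

Linear equating: y = (SD_Y/SD_X)(x − M_X) + M_Y
y = (11.7/9.9)(65 − 51.4) + 53.7
y = 1.181818 × 13.6 + 53.7 = 16.0727 + 53.7 = 69.77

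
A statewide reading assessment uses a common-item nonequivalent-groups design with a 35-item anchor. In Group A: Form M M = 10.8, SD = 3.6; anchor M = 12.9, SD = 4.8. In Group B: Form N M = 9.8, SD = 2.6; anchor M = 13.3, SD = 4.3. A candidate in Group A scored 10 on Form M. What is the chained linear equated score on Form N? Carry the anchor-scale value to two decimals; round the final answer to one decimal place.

8.9

Form M → anchor (Group A): v = (4.8/3.6)(10 − 10.8) + 12.9 = 11.83
anchor → Form N (Group B): y = (2.6/4.3)(11.83 − 13.3) + 9.8 = 8.9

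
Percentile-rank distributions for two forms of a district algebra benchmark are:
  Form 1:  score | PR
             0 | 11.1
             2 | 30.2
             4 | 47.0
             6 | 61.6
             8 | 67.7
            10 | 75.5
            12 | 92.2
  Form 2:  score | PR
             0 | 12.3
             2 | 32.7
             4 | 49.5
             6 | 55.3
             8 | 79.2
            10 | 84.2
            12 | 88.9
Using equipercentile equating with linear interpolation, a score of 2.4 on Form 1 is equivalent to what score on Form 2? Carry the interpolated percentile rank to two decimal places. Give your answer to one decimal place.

PR of 2.4 on Form 1: 30.2 + (2.4 − 2)/(4 − 2) × (47.0 − 30.2) = 33.56
On Form 2, PR 33.56 falls between score 2 (PR 32.7) and 4 (PR 49.5).
Interpolate: 2 + (33.56 − 32.7)/(49.5 − 32.7) × (4 − 2) = 2.1

2.1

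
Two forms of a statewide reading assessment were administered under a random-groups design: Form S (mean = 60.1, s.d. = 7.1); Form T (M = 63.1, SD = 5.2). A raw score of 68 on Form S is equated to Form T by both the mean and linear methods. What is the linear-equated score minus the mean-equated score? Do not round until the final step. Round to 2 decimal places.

-2.11

Mean-equated: 68 + (63.1 − 60.1) = 71.00
Linear-equated: (5.2/7.1)(68 − 60.1) + 63.1 = 68.886
Difference = 68.886 − 71.00 = -2.11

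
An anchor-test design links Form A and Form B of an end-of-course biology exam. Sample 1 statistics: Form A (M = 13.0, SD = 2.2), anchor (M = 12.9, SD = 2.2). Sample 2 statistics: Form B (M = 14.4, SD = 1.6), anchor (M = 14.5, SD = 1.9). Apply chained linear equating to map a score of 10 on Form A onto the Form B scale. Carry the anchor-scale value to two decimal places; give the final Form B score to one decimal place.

10.5

Form A → anchor (Sample 1): v = (2.2/2.2)(10 − 13.0) + 12.9 = 9.90
anchor → Form B (Sample 2): y = (1.6/1.9)(9.90 − 14.5) + 14.4 = 10.5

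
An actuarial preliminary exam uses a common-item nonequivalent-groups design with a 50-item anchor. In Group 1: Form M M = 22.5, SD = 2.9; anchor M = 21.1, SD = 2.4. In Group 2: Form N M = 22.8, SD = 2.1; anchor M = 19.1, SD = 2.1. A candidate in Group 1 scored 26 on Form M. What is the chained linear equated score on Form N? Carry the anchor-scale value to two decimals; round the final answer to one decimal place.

Form M → anchor (Group 1): v = (2.4/2.9)(26 − 22.5) + 21.1 = 24.00
anchor → Form N (Group 2): y = (2.1/2.1)(24.00 − 19.1) + 22.8 = 27.7

27.7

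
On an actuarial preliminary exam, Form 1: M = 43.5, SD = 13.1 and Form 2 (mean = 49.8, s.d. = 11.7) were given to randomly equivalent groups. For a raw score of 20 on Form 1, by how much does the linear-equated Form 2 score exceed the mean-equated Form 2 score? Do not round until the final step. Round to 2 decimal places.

Mean-equated: 20 + (49.8 − 43.5) = 26.30
Linear-equated: (11.7/13.1)(20 − 43.5) + 49.8 = 28.811
Difference = 28.811 − 26.30 = 2.51

2.51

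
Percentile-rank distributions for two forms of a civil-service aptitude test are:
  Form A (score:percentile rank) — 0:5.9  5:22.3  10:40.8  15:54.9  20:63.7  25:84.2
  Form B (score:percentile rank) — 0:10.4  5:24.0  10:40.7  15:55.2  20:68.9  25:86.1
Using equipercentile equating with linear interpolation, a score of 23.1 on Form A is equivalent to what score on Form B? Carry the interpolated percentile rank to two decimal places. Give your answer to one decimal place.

PR of 23.1 on Form A: 63.7 + (23.1 − 20)/(25 − 20) × (84.2 − 63.7) = 76.41
On Form B, PR 76.41 falls between score 20 (PR 68.9) and 25 (PR 86.1).
Interpolate: 20 + (76.41 − 68.9)/(86.1 − 68.9) × (25 − 20) = 22.2

22.2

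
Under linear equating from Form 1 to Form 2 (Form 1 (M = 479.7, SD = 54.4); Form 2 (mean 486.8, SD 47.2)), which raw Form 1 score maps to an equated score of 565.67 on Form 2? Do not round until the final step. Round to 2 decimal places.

Invert y = (SD_Y/SD_X)(x − M_X) + M_Y:
x = (SD_X/SD_Y)(y − M_Y) + M_X = (54.4/47.2)(565.67 − 486.8) + 479.7
x = 1.152542 × 78.870 + 479.7 = 570.60

570.60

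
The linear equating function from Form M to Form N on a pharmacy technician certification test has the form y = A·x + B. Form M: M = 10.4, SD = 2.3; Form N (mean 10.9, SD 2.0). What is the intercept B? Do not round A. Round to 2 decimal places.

A = SD_Y / SD_X = 2.0 / 2.3 = 0.869565
B = M_Y − A·M_X = 10.9 − 0.869565 × 10.4 = 1.86

1.86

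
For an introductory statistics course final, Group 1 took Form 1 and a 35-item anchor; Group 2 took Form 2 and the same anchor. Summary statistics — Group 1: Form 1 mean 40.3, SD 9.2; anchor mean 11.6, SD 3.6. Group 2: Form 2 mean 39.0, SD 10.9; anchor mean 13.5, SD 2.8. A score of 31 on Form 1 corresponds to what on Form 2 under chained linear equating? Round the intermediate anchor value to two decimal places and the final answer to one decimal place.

Form 1 → anchor (Group 1): v = (3.6/9.2)(31 − 40.3) + 11.6 = 7.96
anchor → Form 2 (Group 2): y = (10.9/2.8)(7.96 − 13.5) + 39.0 = 17.4

17.4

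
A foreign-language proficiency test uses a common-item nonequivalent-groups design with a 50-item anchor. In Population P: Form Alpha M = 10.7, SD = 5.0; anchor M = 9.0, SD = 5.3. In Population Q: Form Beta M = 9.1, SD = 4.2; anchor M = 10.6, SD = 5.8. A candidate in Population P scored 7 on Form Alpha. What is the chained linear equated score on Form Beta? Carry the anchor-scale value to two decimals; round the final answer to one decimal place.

Form Alpha → anchor (Population P): v = (5.3/5.0)(7 − 10.7) + 9.0 = 5.08
anchor → Form Beta (Population Q): y = (4.2/5.8)(5.08 − 10.6) + 9.1 = 5.1

5.1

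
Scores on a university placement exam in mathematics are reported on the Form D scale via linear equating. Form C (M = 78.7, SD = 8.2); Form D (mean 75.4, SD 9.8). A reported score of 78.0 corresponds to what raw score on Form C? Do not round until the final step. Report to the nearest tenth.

Invert y = (SD_Y/SD_X)(x − M_X) + M_Y:
x = (SD_X/SD_Y)(y − M_Y) + M_X = (8.2/9.8)(78.0 − 75.4) + 78.7
x = 0.836735 × 2.600 + 78.7 = 80.9

80.9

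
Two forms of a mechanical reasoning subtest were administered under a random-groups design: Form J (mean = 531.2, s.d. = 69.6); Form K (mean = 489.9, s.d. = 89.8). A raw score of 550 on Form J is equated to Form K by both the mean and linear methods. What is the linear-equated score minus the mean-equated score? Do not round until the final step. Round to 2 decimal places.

Mean-equated: 550 + (489.9 − 531.2) = 508.70
Linear-equated: (89.8/69.6)(550 − 531.2) + 489.9 = 514.156
Difference = 514.156 − 508.70 = 5.46

5.46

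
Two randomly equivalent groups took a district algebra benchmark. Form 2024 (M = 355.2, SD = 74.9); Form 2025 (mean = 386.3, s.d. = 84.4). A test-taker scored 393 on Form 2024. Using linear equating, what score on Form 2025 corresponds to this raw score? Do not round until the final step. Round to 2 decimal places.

Linear equating: y = (SD_Y/SD_X)(x − M_X) + M_Y
y = (84.4/74.9)(393 − 355.2) + 386.3
y = 1.126836 × 37.8 + 386.3 = 42.5944 + 386.3 = 428.89

428.89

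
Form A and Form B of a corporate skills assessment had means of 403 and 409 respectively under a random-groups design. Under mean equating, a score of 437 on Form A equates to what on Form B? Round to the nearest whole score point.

Mean equating: y = x + (M_Y − M_X) = 437 + (409 − 403) = 443

443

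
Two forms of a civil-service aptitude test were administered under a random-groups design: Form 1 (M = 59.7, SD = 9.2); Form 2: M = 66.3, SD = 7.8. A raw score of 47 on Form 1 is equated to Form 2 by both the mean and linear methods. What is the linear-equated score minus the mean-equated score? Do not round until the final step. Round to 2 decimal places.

1.93

Mean-equated: 47 + (66.3 − 59.7) = 53.60
Linear-equated: (7.8/9.2)(47 − 59.7) + 66.3 = 55.533
Difference = 55.533 − 53.60 = 1.93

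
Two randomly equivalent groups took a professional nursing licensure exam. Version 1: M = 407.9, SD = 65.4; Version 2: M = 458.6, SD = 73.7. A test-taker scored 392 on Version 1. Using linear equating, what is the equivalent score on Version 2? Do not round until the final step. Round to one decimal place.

Linear equating: y = (SD_Y/SD_X)(x − M_X) + M_Y
y = (73.7/65.4)(392 − 407.9) + 458.6
y = 1.126911 × -15.9 + 458.6 = -17.9179 + 458.6 = 440.7

440.7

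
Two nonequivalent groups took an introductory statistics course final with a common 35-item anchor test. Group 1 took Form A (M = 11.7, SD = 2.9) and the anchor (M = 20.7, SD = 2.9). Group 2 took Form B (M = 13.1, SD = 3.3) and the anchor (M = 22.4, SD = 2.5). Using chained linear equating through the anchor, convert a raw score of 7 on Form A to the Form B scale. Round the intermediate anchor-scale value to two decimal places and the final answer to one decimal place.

4.7

Form A → anchor (Group 1): v = (2.9/2.9)(7 − 11.7) + 20.7 = 16.00
anchor → Form B (Group 2): y = (3.3/2.5)(16.00 − 22.4) + 13.1 = 4.7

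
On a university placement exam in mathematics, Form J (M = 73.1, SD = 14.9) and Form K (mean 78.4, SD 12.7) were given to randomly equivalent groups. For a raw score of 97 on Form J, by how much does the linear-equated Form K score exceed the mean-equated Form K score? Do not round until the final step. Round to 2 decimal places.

Mean-equated: 97 + (78.4 − 73.1) = 102.30
Linear-equated: (12.7/14.9)(97 − 73.1) + 78.4 = 98.771
Difference = 98.771 − 102.30 = -3.53

-3.53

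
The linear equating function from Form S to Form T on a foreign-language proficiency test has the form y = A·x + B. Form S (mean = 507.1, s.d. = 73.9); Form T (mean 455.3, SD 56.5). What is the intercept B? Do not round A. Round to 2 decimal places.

67.60

A = SD_Y / SD_X = 56.5 / 73.9 = 0.764547
B = M_Y − A·M_X = 455.3 − 0.764547 × 507.1 = 67.60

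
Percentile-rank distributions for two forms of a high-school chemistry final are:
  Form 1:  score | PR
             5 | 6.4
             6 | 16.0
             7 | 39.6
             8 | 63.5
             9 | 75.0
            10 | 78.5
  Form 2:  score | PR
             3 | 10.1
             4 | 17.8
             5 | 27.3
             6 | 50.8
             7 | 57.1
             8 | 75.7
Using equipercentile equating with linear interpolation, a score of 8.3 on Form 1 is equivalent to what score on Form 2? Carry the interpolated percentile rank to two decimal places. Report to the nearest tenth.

7.5

PR of 8.3 on Form 1: 63.5 + (8.3 − 8)/(9 − 8) × (75.0 − 63.5) = 66.95
On Form 2, PR 66.95 falls between score 7 (PR 57.1) and 8 (PR 75.7).
Interpolate: 7 + (66.95 − 57.1)/(75.7 − 57.1) × (8 − 7) = 7.5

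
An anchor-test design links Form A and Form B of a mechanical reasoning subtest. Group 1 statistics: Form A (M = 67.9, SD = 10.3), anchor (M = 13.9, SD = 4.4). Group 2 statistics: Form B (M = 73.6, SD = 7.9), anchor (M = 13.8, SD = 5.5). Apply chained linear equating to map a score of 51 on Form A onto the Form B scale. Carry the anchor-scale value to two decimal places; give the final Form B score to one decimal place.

Form A → anchor (Group 1): v = (4.4/10.3)(51 − 67.9) + 13.9 = 6.68
anchor → Form B (Group 2): y = (7.9/5.5)(6.68 − 13.8) + 73.6 = 63.4

63.4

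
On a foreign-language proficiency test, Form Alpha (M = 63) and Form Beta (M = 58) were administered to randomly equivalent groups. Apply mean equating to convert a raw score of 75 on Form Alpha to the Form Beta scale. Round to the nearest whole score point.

Mean equating: y = x + (M_Y − M_X) = 75 + (58 − 63) = 70

70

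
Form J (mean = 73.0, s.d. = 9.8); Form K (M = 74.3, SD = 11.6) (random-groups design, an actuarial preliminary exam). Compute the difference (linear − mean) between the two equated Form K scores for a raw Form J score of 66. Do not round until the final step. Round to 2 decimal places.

-1.29

Mean-equated: 66 + (74.3 − 73.0) = 67.30
Linear-equated: (11.6/9.8)(66 − 73.0) + 74.3 = 66.014
Difference = 66.014 − 67.30 = -1.29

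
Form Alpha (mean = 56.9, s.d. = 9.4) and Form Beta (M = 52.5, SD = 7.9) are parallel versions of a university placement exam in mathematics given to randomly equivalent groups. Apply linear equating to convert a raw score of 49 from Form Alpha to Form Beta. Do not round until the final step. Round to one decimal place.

45.9

Linear equating: y = (SD_Y/SD_X)(x − M_X) + M_Y
y = (7.9/9.4)(49 − 56.9) + 52.5
y = 0.840426 × -7.9 + 52.5 = -6.6394 + 52.5 = 45.9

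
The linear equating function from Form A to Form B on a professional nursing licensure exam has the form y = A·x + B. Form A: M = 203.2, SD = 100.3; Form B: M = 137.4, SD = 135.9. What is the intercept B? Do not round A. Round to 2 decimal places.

-137.92

A = SD_Y / SD_X = 135.9 / 100.3 = 1.354935
B = M_Y − A·M_X = 137.4 − 1.354935 × 203.2 = -137.92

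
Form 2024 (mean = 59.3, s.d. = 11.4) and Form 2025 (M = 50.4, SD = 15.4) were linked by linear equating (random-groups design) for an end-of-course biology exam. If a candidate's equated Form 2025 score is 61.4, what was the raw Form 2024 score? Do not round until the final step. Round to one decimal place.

Invert y = (SD_Y/SD_X)(x − M_X) + M_Y:
x = (SD_X/SD_Y)(y − M_Y) + M_X = (11.4/15.4)(61.4 − 50.4) + 59.3
x = 0.740260 × 11.000 + 59.3 = 67.4

67.4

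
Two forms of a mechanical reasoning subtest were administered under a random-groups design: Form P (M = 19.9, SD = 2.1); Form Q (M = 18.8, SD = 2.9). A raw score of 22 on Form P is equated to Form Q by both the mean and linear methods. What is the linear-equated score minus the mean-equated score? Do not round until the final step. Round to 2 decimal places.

Mean-equated: 22 + (18.8 − 19.9) = 20.90
Linear-equated: (2.9/2.1)(22 − 19.9) + 18.8 = 21.700
Difference = 21.700 − 20.90 = 0.80

0.80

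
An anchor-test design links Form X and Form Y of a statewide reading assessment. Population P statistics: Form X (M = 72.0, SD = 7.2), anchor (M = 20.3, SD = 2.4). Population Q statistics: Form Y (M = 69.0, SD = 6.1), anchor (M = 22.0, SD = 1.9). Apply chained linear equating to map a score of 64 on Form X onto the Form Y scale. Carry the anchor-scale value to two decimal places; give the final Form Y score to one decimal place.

Form X → anchor (Population P): v = (2.4/7.2)(64 − 72.0) + 20.3 = 17.63
anchor → Form Y (Population Q): y = (6.1/1.9)(17.63 − 22.0) + 69.0 = 55.0

55.0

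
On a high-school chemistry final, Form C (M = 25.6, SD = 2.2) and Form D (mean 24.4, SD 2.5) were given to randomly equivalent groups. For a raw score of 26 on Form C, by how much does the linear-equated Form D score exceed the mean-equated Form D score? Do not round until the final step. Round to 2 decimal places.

0.05

Mean-equated: 26 + (24.4 − 25.6) = 24.80
Linear-equated: (2.5/2.2)(26 − 25.6) + 24.4 = 24.855
Difference = 24.855 − 24.80 = 0.05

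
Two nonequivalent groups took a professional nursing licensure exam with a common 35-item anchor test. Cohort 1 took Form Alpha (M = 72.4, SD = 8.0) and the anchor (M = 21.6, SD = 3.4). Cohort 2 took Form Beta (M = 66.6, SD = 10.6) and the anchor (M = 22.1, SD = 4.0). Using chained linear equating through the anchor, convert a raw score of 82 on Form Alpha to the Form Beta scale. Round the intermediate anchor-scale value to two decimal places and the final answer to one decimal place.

76.1

Form Alpha → anchor (Cohort 1): v = (3.4/8.0)(82 − 72.4) + 21.6 = 25.68
anchor → Form Beta (Cohort 2): y = (10.6/4.0)(25.68 − 22.1) + 66.6 = 76.1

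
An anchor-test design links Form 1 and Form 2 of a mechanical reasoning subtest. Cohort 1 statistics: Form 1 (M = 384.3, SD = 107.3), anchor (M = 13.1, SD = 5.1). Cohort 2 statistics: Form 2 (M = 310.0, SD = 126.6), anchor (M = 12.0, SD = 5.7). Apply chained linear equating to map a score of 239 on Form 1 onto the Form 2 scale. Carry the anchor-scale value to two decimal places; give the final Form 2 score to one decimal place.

Form 1 → anchor (Cohort 1): v = (5.1/107.3)(239 − 384.3) + 13.1 = 6.19
anchor → Form 2 (Cohort 2): y = (126.6/5.7)(6.19 − 12.0) + 310.0 = 181.0

181.0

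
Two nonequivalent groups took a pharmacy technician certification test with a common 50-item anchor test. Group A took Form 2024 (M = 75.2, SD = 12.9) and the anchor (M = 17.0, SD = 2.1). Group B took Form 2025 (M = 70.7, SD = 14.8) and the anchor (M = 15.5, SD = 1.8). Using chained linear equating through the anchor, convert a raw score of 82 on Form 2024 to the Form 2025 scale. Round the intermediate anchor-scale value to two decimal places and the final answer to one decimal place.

92.2

Form 2024 → anchor (Group A): v = (2.1/12.9)(82 − 75.2) + 17.0 = 18.11
anchor → Form 2025 (Group B): y = (14.8/1.8)(18.11 − 15.5) + 70.7 = 92.2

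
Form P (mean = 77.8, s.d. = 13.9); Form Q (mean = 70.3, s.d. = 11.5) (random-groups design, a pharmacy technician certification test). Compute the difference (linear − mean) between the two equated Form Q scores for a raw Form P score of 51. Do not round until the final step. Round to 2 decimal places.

4.63

Mean-equated: 51 + (70.3 − 77.8) = 43.50
Linear-equated: (11.5/13.9)(51 − 77.8) + 70.3 = 48.127
Difference = 48.127 − 43.50 = 4.63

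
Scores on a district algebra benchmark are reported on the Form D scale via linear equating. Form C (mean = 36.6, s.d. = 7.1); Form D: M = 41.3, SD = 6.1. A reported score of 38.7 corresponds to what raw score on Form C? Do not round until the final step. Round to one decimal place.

Invert y = (SD_Y/SD_X)(x − M_X) + M_Y:
x = (SD_X/SD_Y)(y − M_Y) + M_X = (7.1/6.1)(38.7 − 41.3) + 36.6
x = 1.163934 × -2.600 + 36.6 = 33.6

33.6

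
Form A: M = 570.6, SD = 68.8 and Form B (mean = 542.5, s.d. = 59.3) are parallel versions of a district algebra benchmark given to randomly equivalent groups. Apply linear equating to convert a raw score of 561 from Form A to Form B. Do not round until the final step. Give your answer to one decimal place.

Linear equating: y = (SD_Y/SD_X)(x − M_X) + M_Y
y = (59.3/68.8)(561 − 570.6) + 542.5
y = 0.861919 × -9.6 + 542.5 = -8.2744 + 542.5 = 534.2

534.2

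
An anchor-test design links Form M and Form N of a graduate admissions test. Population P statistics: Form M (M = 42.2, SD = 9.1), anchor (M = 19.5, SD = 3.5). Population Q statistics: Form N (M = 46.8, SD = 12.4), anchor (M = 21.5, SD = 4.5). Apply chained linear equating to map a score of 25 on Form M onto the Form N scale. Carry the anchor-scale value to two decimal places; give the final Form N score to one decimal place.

Form M → anchor (Population P): v = (3.5/9.1)(25 − 42.2) + 19.5 = 12.88
anchor → Form N (Population Q): y = (12.4/4.5)(12.88 − 21.5) + 46.8 = 23.0

23.0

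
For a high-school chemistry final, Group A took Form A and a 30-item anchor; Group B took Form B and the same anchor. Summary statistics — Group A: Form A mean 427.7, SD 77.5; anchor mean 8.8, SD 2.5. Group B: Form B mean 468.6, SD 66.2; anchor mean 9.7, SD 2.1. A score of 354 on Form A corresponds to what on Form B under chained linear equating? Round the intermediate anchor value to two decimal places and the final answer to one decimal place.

Form A → anchor (Group A): v = (2.5/77.5)(354 − 427.7) + 8.8 = 6.42
anchor → Form B (Group B): y = (66.2/2.1)(6.42 − 9.7) + 468.6 = 365.2

365.2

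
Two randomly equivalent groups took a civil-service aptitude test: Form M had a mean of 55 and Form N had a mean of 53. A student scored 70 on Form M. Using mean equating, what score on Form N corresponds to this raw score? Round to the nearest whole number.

68

Mean equating: y = x + (M_Y − M_X) = 70 + (53 − 55) = 68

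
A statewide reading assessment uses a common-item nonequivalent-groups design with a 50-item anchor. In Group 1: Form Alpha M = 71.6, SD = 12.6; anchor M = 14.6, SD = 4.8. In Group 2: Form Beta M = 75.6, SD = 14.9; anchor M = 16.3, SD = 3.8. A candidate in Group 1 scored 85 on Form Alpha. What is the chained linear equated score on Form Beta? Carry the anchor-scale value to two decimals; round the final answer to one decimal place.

88.9

Form Alpha → anchor (Group 1): v = (4.8/12.6)(85 − 71.6) + 14.6 = 19.70
anchor → Form Beta (Group 2): y = (14.9/3.8)(19.70 − 16.3) + 75.6 = 88.9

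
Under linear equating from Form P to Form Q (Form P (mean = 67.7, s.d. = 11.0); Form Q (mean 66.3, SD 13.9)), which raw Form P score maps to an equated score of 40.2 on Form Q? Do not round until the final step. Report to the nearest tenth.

47.0

Invert y = (SD_Y/SD_X)(x − M_X) + M_Y:
x = (SD_X/SD_Y)(y − M_Y) + M_X = (11.0/13.9)(40.2 − 66.3) + 67.7
x = 0.791367 × -26.100 + 67.7 = 47.0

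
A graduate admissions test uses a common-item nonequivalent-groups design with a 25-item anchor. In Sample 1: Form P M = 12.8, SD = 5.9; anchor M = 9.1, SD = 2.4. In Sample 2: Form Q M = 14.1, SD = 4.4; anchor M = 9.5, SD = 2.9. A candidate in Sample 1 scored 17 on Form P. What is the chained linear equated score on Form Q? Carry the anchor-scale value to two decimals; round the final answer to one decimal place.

Form P → anchor (Sample 1): v = (2.4/5.9)(17 − 12.8) + 9.1 = 10.81
anchor → Form Q (Sample 2): y = (4.4/2.9)(10.81 − 9.5) + 14.1 = 16.1

16.1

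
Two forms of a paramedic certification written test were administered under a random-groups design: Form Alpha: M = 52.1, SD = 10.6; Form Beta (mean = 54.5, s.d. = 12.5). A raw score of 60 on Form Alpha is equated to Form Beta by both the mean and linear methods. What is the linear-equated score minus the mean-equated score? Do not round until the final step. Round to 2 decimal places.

Mean-equated: 60 + (54.5 − 52.1) = 62.40
Linear-equated: (12.5/10.6)(60 − 52.1) + 54.5 = 63.816
Difference = 63.816 − 62.40 = 1.42

1.42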